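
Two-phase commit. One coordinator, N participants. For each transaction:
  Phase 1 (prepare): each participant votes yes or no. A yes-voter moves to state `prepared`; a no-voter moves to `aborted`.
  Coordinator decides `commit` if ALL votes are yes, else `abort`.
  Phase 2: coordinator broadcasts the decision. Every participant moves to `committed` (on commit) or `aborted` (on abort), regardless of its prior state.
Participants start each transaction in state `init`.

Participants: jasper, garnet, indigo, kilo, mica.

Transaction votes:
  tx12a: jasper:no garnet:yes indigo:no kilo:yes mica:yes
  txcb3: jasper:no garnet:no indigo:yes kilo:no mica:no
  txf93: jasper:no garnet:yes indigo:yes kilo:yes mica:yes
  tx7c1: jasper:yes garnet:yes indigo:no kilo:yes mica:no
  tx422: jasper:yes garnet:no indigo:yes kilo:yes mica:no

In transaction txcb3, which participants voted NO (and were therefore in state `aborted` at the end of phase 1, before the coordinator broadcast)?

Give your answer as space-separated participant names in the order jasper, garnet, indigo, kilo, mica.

Txn txcb3 phase 1: jasper no -> aborted; garnet no -> aborted; indigo yes -> prepared; kilo no -> aborted; mica no -> aborted

Answer: jasper garnet kilo mica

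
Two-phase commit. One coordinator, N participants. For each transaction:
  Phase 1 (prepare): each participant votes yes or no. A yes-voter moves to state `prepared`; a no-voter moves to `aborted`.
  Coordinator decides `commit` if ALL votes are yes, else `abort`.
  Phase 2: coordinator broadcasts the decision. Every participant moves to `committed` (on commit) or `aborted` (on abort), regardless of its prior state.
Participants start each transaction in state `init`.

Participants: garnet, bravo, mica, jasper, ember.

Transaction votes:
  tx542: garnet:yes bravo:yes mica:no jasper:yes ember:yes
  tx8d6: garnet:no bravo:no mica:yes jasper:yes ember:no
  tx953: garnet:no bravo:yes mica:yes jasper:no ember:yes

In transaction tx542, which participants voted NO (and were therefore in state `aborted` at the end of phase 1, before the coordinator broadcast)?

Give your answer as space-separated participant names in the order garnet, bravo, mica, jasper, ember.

Answer: mica

Derivation:
Txn tx542 phase 1: garnet yes -> prepared; bravo yes -> prepared; mica no -> aborted; jasper yes -> prepared; ember yes -> prepared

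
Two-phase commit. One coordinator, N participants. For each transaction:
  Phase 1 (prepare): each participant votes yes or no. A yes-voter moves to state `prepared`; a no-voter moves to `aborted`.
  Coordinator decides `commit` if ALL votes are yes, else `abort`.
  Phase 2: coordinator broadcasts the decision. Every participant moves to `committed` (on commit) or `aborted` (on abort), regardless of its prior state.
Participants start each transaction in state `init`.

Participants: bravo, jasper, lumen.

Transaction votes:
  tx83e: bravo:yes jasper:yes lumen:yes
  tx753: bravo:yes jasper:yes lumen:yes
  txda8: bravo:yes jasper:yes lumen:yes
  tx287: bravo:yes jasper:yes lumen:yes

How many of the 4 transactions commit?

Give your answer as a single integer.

Answer: 4

Derivation:
tx83e: all yes -> commit (commits=1)
tx753: all yes -> commit (commits=2)
txda8: all yes -> commit (commits=3)
tx287: all yes -> commit (commits=4)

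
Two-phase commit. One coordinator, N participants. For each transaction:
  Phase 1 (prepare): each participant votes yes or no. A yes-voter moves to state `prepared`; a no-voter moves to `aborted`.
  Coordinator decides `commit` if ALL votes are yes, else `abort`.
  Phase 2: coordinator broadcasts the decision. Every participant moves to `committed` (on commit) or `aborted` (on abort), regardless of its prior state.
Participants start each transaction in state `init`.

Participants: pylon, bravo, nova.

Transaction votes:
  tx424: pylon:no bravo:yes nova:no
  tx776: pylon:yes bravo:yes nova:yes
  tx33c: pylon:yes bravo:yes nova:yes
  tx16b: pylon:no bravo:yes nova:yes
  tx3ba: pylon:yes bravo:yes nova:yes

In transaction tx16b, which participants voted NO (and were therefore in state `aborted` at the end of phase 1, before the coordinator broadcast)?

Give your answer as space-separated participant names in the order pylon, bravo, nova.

Answer: pylon

Derivation:
Txn tx16b phase 1: pylon no -> aborted; bravo yes -> prepared; nova yes -> prepared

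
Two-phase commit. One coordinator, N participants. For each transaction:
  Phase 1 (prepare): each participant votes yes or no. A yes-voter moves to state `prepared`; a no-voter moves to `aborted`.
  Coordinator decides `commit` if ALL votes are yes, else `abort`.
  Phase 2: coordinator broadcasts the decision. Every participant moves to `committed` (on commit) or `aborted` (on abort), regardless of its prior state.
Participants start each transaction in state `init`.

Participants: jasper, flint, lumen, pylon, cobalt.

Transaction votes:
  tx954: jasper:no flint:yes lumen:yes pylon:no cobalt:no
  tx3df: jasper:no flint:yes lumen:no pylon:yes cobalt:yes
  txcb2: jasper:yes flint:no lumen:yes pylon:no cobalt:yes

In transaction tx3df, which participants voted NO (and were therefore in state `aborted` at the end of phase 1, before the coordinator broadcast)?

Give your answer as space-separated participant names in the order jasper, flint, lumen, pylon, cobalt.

Txn tx3df phase 1: jasper no -> aborted; flint yes -> prepared; lumen no -> aborted; pylon yes -> prepared; cobalt yes -> prepared

Answer: jasper lumen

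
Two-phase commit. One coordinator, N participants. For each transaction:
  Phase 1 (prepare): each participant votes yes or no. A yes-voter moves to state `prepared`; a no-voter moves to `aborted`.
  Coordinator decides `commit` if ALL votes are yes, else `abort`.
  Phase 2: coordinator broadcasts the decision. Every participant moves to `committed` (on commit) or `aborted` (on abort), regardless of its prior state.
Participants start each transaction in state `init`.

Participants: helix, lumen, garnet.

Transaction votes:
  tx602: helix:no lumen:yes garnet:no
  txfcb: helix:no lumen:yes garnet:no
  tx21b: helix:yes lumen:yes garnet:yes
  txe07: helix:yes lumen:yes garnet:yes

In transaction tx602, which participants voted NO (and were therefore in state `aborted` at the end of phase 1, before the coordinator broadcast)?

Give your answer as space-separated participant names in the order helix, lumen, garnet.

Answer: helix garnet

Derivation:
Txn tx602 phase 1: helix no -> aborted; lumen yes -> prepared; garnet no -> aborted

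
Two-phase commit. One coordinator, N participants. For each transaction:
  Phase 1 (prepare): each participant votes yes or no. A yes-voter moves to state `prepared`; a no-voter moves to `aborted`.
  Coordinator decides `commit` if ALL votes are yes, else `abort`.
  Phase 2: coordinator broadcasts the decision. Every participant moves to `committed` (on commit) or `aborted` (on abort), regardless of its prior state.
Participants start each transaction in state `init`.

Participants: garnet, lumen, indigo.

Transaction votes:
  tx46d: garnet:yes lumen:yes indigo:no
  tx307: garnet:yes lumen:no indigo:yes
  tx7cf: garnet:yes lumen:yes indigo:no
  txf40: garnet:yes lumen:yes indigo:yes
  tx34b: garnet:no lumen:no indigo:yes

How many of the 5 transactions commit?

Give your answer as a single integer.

Answer: 1

Derivation:
tx46d: no from indigo -> abort (commits=0)
tx307: no from lumen -> abort (commits=0)
tx7cf: no from indigo -> abort (commits=0)
txf40: all yes -> commit (commits=1)
tx34b: no from garnet, lumen -> abort (commits=1)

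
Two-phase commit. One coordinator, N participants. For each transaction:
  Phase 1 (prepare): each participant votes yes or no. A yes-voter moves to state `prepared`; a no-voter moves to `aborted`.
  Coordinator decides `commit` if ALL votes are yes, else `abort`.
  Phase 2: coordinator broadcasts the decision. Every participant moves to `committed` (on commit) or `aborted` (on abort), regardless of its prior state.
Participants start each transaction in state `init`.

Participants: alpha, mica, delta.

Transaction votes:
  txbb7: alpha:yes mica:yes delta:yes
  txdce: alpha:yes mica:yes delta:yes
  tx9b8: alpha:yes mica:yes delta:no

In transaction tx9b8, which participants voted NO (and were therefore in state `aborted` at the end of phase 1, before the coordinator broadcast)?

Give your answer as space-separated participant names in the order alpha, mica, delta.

Txn tx9b8 phase 1: alpha yes -> prepared; mica yes -> prepared; delta no -> aborted

Answer: delta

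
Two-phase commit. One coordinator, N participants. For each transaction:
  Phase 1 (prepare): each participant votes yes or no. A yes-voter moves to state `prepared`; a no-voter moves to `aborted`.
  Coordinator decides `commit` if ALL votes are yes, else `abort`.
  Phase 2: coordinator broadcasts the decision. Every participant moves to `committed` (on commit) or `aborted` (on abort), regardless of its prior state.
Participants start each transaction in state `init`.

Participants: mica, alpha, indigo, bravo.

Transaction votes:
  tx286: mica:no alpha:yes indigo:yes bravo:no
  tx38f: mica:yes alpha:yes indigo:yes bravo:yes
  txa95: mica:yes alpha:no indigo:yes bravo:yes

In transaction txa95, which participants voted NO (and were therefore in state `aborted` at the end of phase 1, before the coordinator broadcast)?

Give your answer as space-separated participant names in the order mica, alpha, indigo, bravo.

Answer: alpha

Derivation:
Txn txa95 phase 1: mica yes -> prepared; alpha no -> aborted; indigo yes -> prepared; bravo yes -> prepared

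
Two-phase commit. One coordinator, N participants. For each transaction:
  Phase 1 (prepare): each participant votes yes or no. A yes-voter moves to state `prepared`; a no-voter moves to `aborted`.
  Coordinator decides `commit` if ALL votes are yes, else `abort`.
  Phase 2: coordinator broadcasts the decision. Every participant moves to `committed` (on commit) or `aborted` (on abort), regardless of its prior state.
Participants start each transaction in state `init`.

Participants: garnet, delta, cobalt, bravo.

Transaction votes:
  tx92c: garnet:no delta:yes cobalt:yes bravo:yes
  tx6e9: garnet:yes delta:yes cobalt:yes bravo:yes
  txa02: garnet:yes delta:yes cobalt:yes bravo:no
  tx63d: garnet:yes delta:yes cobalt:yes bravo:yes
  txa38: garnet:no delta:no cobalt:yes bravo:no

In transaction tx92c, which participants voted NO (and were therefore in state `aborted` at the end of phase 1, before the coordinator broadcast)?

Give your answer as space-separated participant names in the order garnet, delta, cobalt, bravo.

Answer: garnet

Derivation:
Txn tx92c phase 1: garnet no -> aborted; delta yes -> prepared; cobalt yes -> prepared; bravo yes -> prepared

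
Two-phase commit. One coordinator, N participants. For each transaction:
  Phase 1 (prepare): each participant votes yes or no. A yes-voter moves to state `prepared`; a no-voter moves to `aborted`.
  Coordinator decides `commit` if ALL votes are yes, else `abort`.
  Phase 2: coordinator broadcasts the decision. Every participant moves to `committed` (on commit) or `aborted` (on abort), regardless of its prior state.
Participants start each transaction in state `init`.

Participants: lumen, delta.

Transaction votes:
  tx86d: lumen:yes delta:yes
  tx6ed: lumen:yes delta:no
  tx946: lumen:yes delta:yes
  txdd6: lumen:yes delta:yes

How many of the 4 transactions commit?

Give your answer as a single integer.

Answer: 3

Derivation:
tx86d: all yes -> commit (commits=1)
tx6ed: no from delta -> abort (commits=1)
tx946: all yes -> commit (commits=2)
txdd6: all yes -> commit (commits=3)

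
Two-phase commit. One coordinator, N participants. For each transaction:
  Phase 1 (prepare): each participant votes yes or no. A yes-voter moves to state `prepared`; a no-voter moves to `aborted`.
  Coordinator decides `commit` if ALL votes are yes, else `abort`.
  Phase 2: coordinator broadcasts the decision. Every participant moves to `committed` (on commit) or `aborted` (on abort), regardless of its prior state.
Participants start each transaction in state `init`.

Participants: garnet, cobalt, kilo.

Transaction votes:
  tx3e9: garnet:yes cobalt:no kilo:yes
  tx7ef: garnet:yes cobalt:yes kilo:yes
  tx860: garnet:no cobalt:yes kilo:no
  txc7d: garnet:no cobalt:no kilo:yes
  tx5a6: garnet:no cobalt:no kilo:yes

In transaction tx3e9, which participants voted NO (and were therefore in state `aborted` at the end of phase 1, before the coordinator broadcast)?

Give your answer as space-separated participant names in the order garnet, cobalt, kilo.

Answer: cobalt

Derivation:
Txn tx3e9 phase 1: garnet yes -> prepared; cobalt no -> aborted; kilo yes -> prepared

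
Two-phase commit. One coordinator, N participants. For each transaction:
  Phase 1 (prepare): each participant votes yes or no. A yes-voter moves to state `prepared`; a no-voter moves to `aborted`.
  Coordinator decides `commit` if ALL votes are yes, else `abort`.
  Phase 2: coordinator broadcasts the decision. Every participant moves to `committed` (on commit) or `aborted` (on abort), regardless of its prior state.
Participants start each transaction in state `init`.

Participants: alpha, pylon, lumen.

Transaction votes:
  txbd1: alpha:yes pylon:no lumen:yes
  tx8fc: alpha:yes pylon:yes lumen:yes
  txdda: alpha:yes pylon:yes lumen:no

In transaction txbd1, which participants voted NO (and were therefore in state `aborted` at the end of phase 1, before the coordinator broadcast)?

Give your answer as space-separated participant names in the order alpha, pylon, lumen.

Txn txbd1 phase 1: alpha yes -> prepared; pylon no -> aborted; lumen yes -> prepared

Answer: pylon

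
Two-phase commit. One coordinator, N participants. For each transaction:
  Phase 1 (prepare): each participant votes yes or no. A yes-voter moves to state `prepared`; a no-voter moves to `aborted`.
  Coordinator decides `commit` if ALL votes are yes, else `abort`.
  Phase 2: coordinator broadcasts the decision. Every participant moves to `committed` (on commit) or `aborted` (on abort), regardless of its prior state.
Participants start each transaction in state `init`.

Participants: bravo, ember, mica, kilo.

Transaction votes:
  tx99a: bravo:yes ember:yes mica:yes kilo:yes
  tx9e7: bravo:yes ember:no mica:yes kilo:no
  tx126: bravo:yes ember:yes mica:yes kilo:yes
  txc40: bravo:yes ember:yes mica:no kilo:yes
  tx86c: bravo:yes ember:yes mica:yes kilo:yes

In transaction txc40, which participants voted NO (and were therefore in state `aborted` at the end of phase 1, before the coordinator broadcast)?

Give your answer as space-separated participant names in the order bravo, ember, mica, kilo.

Answer: mica

Derivation:
Txn txc40 phase 1: bravo yes -> prepared; ember yes -> prepared; mica no -> aborted; kilo yes -> prepared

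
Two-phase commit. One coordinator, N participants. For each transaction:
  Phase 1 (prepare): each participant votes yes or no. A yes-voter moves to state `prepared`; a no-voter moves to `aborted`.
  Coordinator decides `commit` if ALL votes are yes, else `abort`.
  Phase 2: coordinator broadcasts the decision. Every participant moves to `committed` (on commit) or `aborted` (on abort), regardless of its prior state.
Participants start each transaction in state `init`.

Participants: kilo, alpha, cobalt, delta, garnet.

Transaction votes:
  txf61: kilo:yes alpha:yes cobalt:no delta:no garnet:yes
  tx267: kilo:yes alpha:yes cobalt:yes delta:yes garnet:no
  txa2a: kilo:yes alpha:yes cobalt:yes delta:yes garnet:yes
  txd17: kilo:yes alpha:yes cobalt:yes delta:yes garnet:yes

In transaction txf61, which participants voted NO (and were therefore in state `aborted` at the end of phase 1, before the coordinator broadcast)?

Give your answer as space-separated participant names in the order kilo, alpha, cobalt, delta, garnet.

Txn txf61 phase 1: kilo yes -> prepared; alpha yes -> prepared; cobalt no -> aborted; delta no -> aborted; garnet yes -> prepared

Answer: cobalt delta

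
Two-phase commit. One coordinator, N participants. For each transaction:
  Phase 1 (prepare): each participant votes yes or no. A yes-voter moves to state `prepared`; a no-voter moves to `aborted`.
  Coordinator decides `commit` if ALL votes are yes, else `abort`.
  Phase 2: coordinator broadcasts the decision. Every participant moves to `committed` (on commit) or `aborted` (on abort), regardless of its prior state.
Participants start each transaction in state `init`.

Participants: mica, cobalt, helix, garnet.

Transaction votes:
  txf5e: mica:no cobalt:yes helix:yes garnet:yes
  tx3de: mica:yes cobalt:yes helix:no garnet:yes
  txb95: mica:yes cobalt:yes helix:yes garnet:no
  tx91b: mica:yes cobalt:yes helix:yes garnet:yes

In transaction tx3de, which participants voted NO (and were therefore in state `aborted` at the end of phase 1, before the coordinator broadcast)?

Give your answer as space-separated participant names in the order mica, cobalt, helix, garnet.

Txn tx3de phase 1: mica yes -> prepared; cobalt yes -> prepared; helix no -> aborted; garnet yes -> prepared

Answer: helix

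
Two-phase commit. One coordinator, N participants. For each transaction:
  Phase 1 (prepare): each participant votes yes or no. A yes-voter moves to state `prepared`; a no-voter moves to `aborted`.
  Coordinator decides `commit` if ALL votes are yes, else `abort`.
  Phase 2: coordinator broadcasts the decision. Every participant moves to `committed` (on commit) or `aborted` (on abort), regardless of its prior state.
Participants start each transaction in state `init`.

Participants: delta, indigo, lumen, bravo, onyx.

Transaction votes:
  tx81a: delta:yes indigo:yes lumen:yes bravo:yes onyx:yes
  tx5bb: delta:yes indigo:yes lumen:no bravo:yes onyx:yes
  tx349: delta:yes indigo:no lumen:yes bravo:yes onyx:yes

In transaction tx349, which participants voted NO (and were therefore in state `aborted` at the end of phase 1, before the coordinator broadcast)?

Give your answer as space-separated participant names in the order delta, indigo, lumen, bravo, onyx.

Answer: indigo

Derivation:
Txn tx349 phase 1: delta yes -> prepared; indigo no -> aborted; lumen yes -> prepared; bravo yes -> prepared; onyx yes -> prepared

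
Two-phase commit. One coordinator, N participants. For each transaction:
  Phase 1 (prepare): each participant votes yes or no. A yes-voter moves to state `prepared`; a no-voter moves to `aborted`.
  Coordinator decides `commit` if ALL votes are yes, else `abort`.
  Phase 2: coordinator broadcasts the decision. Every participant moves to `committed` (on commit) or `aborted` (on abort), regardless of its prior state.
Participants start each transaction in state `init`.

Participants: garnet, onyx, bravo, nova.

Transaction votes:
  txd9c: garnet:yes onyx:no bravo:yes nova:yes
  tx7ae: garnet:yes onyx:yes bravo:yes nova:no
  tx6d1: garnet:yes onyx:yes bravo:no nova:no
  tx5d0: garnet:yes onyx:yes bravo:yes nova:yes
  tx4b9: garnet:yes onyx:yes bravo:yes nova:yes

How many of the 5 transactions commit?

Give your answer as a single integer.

Answer: 2

Derivation:
txd9c: no from onyx -> abort (commits=0)
tx7ae: no from nova -> abort (commits=0)
tx6d1: no from bravo, nova -> abort (commits=0)
tx5d0: all yes -> commit (commits=1)
tx4b9: all yes -> commit (commits=2)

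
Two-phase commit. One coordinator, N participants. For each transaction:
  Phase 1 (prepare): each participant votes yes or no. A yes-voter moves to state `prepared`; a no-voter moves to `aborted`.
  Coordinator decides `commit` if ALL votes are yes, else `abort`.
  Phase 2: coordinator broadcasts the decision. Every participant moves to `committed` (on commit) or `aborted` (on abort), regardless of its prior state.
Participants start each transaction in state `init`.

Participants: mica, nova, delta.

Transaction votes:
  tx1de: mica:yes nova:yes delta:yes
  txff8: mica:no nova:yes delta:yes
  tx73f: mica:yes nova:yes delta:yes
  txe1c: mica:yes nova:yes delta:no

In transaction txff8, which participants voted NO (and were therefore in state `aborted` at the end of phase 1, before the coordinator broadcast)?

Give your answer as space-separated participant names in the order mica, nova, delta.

Txn txff8 phase 1: mica no -> aborted; nova yes -> prepared; delta yes -> prepared

Answer: mica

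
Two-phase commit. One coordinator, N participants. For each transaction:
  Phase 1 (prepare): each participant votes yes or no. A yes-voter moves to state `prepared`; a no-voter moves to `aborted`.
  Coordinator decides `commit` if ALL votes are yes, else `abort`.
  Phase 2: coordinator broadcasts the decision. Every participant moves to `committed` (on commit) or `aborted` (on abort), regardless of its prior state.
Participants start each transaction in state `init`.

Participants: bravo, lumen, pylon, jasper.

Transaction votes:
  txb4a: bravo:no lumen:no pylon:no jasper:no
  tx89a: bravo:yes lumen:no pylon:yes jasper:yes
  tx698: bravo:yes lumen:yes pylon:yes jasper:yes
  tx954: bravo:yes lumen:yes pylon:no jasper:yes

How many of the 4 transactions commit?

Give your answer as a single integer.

Answer: 1

Derivation:
txb4a: no from bravo, lumen, pylon, jasper -> abort (commits=0)
tx89a: no from lumen -> abort (commits=0)
tx698: all yes -> commit (commits=1)
tx954: no from pylon -> abort (commits=1)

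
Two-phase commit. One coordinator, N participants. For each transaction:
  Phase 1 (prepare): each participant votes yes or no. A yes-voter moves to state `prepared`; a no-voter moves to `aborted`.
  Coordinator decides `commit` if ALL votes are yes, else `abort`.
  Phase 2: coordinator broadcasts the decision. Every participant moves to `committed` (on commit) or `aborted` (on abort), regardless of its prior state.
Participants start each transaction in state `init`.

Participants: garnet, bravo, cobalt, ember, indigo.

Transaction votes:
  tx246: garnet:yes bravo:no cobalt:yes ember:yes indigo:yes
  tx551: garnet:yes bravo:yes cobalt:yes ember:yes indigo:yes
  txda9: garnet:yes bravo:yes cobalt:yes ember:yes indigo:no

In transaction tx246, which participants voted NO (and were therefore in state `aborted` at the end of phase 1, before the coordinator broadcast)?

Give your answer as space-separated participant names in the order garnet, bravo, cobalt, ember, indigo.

Answer: bravo

Derivation:
Txn tx246 phase 1: garnet yes -> prepared; bravo no -> aborted; cobalt yes -> prepared; ember yes -> prepared; indigo yes -> prepared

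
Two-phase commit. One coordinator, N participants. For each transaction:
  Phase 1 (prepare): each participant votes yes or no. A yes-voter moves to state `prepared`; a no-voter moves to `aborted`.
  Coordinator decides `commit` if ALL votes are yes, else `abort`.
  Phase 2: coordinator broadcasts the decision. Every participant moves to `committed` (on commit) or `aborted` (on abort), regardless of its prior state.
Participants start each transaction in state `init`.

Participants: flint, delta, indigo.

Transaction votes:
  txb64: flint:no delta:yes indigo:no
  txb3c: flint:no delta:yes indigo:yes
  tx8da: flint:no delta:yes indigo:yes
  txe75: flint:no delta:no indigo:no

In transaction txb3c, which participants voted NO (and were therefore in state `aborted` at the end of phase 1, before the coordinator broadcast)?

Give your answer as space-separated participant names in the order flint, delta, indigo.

Answer: flint

Derivation:
Txn txb3c phase 1: flint no -> aborted; delta yes -> prepared; indigo yes -> prepared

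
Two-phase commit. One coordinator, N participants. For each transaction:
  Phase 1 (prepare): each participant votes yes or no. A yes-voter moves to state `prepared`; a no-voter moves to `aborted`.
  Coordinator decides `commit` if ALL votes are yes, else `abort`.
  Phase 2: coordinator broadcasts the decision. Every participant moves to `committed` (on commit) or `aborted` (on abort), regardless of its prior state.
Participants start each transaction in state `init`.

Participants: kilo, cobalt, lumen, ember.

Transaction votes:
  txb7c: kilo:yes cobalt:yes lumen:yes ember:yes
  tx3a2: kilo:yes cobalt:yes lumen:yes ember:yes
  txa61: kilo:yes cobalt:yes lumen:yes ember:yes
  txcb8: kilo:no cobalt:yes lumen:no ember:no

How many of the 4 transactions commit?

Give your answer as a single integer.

txb7c: all yes -> commit (commits=1)
tx3a2: all yes -> commit (commits=2)
txa61: all yes -> commit (commits=3)
txcb8: no from kilo, lumen, ember -> abort (commits=3)

Answer: 3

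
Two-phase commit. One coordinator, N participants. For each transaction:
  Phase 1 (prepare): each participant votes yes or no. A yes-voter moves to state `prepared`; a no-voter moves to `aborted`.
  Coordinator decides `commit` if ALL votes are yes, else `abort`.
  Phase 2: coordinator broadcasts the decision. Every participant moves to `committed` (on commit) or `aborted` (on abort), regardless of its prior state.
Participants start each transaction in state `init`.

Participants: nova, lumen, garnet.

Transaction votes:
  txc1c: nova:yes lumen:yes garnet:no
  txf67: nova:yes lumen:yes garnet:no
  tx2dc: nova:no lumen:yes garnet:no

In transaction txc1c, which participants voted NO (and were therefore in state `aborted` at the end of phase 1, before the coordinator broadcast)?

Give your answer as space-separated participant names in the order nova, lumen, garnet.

Txn txc1c phase 1: nova yes -> prepared; lumen yes -> prepared; garnet no -> aborted

Answer: garnet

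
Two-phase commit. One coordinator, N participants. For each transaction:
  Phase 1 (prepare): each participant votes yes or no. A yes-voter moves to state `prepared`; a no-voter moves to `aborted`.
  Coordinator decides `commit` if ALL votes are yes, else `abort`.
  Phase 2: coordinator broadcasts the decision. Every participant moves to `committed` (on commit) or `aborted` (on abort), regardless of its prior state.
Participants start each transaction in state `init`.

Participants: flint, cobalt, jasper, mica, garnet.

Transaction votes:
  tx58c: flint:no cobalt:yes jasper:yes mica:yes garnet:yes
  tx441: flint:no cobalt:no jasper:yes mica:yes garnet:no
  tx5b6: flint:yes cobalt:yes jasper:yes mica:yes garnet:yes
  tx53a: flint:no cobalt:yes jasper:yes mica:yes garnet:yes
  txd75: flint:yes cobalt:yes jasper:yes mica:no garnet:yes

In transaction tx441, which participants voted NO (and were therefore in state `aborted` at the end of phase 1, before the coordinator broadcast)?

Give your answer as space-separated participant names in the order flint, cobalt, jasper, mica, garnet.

Answer: flint cobalt garnet

Derivation:
Txn tx441 phase 1: flint no -> aborted; cobalt no -> aborted; jasper yes -> prepared; mica yes -> prepared; garnet no -> aborted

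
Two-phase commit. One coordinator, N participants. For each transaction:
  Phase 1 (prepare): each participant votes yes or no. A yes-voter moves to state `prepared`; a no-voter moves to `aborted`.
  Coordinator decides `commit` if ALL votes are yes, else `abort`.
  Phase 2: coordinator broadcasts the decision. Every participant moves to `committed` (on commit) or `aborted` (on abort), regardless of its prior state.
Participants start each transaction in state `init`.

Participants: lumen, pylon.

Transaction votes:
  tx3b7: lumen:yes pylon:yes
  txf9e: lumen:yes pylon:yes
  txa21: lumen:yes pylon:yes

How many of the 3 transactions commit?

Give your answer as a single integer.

tx3b7: all yes -> commit (commits=1)
txf9e: all yes -> commit (commits=2)
txa21: all yes -> commit (commits=3)

Answer: 3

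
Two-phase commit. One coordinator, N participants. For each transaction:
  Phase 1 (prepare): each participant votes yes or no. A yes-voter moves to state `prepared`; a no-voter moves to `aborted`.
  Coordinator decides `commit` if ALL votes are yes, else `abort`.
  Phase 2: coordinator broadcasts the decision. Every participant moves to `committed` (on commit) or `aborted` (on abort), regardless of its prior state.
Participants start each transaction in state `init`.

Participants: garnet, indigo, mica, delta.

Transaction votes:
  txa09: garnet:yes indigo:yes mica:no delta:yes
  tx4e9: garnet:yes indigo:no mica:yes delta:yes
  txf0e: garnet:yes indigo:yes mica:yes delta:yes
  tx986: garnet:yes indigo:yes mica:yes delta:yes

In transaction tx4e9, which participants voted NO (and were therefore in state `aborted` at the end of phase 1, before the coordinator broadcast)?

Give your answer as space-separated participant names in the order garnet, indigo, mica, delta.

Txn tx4e9 phase 1: garnet yes -> prepared; indigo no -> aborted; mica yes -> prepared; delta yes -> prepared

Answer: indigo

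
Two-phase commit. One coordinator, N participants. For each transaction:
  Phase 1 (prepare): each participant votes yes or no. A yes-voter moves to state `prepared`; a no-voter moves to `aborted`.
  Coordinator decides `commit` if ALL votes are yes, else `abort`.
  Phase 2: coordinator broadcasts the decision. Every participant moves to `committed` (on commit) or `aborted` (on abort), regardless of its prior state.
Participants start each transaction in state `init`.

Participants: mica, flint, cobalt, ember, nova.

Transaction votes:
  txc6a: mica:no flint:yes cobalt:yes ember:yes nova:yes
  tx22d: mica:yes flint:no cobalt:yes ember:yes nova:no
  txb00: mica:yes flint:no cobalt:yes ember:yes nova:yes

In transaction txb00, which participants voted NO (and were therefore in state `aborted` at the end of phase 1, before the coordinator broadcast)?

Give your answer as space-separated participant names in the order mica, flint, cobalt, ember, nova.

Answer: flint

Derivation:
Txn txb00 phase 1: mica yes -> prepared; flint no -> aborted; cobalt yes -> prepared; ember yes -> prepared; nova yes -> prepared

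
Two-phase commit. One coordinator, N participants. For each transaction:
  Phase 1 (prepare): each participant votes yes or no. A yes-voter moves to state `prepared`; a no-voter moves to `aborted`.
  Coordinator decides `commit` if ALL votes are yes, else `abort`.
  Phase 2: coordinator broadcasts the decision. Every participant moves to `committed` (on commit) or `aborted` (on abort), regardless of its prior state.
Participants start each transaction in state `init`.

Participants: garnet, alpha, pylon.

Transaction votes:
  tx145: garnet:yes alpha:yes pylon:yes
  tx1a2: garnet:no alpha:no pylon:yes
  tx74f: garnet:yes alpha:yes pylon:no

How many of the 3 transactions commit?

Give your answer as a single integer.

tx145: all yes -> commit (commits=1)
tx1a2: no from garnet, alpha -> abort (commits=1)
tx74f: no from pylon -> abort (commits=1)

Answer: 1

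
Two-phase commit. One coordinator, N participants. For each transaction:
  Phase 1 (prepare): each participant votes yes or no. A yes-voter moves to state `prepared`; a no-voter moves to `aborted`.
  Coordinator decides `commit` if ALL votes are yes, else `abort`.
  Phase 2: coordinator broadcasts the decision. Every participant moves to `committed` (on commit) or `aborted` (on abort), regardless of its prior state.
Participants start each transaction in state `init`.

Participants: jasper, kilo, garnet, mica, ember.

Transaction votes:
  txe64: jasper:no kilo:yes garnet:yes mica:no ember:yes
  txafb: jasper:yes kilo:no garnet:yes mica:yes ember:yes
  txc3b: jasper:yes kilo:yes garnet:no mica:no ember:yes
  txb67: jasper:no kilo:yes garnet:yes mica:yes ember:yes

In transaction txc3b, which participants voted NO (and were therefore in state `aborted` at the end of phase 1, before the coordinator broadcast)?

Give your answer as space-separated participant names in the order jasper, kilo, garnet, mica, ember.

Txn txc3b phase 1: jasper yes -> prepared; kilo yes -> prepared; garnet no -> aborted; mica no -> aborted; ember yes -> prepared

Answer: garnet mica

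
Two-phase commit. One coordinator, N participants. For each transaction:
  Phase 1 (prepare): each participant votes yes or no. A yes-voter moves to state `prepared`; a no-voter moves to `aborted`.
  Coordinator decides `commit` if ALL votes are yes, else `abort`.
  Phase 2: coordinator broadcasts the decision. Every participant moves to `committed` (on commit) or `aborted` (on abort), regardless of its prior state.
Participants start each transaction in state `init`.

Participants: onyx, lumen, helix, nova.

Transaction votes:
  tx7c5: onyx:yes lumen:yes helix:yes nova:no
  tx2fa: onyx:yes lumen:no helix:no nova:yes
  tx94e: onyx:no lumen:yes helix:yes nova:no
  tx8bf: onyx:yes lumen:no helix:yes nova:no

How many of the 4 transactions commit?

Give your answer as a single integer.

tx7c5: no from nova -> abort (commits=0)
tx2fa: no from lumen, helix -> abort (commits=0)
tx94e: no from onyx, nova -> abort (commits=0)
tx8bf: no from lumen, nova -> abort (commits=0)

Answer: 0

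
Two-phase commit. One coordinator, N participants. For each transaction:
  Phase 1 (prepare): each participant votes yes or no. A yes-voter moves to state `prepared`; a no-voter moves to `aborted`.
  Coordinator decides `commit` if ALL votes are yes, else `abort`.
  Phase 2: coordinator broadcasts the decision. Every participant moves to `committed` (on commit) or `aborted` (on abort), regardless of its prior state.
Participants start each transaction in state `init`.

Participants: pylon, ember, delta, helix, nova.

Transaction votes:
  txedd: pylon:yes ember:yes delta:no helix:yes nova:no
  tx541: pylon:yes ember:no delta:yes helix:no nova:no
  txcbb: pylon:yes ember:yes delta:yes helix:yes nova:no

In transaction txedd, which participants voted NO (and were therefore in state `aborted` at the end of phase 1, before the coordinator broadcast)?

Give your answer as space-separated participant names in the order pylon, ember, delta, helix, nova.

Answer: delta nova

Derivation:
Txn txedd phase 1: pylon yes -> prepared; ember yes -> prepared; delta no -> aborted; helix yes -> prepared; nova no -> aborted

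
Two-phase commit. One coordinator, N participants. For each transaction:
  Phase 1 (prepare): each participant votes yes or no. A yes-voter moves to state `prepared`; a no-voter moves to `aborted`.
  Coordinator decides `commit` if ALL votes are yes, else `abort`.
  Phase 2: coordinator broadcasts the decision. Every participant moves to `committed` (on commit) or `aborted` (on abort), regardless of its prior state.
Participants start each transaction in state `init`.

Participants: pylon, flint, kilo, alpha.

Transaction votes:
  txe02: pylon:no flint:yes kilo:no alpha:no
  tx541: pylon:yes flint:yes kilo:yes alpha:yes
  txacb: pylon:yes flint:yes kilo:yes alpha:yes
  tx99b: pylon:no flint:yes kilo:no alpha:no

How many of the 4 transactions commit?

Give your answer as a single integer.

Answer: 2

Derivation:
txe02: no from pylon, kilo, alpha -> abort (commits=0)
tx541: all yes -> commit (commits=1)
txacb: all yes -> commit (commits=2)
tx99b: no from pylon, kilo, alpha -> abort (commits=2)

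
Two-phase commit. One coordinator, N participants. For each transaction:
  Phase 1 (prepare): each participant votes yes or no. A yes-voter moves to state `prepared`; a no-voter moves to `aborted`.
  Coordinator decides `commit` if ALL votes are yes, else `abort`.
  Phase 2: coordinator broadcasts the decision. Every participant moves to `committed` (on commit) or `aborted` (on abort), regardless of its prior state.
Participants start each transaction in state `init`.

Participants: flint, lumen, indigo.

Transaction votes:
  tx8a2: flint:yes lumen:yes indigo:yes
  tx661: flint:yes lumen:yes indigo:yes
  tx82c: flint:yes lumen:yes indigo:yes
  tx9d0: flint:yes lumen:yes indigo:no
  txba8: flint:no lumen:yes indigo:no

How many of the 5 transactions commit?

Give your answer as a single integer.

tx8a2: all yes -> commit (commits=1)
tx661: all yes -> commit (commits=2)
tx82c: all yes -> commit (commits=3)
tx9d0: no from indigo -> abort (commits=3)
txba8: no from flint, indigo -> abort (commits=3)

Answer: 3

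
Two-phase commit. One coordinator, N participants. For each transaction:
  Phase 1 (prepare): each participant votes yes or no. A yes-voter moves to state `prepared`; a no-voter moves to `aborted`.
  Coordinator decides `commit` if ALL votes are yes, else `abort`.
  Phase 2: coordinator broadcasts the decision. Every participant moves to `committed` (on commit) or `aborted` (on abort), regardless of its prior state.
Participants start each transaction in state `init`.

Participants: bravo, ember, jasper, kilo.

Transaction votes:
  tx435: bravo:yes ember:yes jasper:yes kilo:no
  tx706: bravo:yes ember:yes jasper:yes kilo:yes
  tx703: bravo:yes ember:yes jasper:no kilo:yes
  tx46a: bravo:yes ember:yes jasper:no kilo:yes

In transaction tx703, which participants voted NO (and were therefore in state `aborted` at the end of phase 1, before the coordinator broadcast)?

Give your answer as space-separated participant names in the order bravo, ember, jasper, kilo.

Answer: jasper

Derivation:
Txn tx703 phase 1: bravo yes -> prepared; ember yes -> prepared; jasper no -> aborted; kilo yes -> prepared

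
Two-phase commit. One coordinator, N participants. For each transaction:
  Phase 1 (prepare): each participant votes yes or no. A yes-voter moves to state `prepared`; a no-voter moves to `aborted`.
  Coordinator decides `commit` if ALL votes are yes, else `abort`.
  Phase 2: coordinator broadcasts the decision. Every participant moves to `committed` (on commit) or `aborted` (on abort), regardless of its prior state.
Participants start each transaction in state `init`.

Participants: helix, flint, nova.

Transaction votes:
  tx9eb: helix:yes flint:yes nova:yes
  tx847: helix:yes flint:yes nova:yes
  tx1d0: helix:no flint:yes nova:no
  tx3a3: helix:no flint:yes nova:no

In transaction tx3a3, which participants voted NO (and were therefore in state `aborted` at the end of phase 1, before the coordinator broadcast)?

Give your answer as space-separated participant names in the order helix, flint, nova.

Answer: helix nova

Derivation:
Txn tx3a3 phase 1: helix no -> aborted; flint yes -> prepared; nova no -> aborted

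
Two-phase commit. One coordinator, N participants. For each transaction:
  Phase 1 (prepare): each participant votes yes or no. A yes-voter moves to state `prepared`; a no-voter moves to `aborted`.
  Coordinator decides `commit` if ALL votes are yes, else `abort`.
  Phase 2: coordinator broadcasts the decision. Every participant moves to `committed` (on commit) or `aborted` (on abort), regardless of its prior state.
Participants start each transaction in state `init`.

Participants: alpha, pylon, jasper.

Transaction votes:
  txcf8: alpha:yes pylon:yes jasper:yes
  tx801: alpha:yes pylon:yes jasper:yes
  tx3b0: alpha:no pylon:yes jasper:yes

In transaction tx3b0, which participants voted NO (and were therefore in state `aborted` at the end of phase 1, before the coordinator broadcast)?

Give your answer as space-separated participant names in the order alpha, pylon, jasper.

Txn tx3b0 phase 1: alpha no -> aborted; pylon yes -> prepared; jasper yes -> prepared

Answer: alpha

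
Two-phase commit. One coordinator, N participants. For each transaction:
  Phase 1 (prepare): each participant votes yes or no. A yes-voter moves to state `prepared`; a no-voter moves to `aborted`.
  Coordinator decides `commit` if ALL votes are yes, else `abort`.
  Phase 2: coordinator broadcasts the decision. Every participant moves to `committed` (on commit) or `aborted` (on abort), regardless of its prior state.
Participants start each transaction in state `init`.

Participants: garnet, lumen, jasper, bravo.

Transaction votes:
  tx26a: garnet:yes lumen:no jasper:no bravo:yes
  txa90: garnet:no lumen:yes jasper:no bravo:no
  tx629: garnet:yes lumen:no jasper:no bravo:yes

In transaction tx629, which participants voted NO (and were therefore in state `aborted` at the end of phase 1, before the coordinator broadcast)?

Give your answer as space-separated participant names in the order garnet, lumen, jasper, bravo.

Answer: lumen jasper

Derivation:
Txn tx629 phase 1: garnet yes -> prepared; lumen no -> aborted; jasper no -> aborted; bravo yes -> prepared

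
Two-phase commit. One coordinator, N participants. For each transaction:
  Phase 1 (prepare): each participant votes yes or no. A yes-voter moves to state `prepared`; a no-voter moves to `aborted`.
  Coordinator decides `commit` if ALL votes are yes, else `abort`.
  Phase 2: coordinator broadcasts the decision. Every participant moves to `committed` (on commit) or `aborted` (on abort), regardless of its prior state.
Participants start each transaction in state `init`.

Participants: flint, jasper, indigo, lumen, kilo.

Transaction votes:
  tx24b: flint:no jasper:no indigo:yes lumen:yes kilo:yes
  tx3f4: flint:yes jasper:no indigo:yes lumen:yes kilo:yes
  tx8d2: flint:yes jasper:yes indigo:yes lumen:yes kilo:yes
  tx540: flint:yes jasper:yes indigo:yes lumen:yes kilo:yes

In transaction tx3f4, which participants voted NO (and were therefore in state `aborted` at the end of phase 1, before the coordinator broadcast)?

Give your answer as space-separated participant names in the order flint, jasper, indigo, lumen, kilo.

Answer: jasper

Derivation:
Txn tx3f4 phase 1: flint yes -> prepared; jasper no -> aborted; indigo yes -> prepared; lumen yes -> prepared; kilo yes -> prepared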